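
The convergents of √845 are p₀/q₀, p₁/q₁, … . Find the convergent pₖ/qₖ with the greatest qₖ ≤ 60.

√845 = [29; 14, 1, 1, 14, 58, …] (period length 5).
Convergents:
  p_0/q_0 = 29/1
  p_1/q_1 = 407/14
  p_2/q_2 = 436/15
  p_3/q_3 = 843/29
  p_4/q_4 = 12238/421
q_3 = 29 ≤ 60 < 421 = q_4, so the answer is 843/29.

843/29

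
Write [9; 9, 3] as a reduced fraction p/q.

Fold from the inside: start with 3/1.
  9 + 1/3 = 28/3
  9 + 3/28 = 255/28

255/28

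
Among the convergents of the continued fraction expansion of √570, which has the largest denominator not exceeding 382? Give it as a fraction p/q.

√570 = [23; 1, 6, 1, 46, …] (period length 4).
Convergents:
  p_0/q_0 = 23/1
  p_1/q_1 = 24/1
  p_2/q_2 = 167/7
  p_3/q_3 = 191/8
  p_4/q_4 = 8953/375
  p_5/q_5 = 9144/383
q_4 = 375 ≤ 382 < 383 = q_5, so the answer is 8953/375.

8953/375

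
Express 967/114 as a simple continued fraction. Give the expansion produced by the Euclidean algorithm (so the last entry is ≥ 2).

[8; 2, 13, 1, 3]

967 = 8·114 + 55
114 = 2·55 + 4
55 = 13·4 + 3
4 = 1·3 + 1
3 = 3·1 + 0  (stop)
So 967/114 = [8; 2, 13, 1, 3].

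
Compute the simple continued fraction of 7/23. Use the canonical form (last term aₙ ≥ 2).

[0; 3, 3, 2]

7 = 0*23 + 7
23 = 3*7 + 2
7 = 3*2 + 1
2 = 2*1 + 0  (stop)
So 7/23 = [0; 3, 3, 2].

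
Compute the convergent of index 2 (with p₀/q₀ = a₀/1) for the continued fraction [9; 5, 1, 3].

55/6

Using pₖ = aₖpₖ₋₁ + pₖ₋₂, qₖ = aₖqₖ₋₁ + qₖ₋₂ (with p₋₁=1, p₋₂=0, q₋₁=0, q₋₂=1):
  k=0: a=9, p=9, q=1
  k=1: a=5, p=46, q=5
  k=2: a=1, p=55, q=6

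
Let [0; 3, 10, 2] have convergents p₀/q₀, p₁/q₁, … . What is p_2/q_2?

Using pₖ = aₖpₖ₋₁ + pₖ₋₂, qₖ = aₖqₖ₋₁ + qₖ₋₂ (with p₋₁=1, p₋₂=0, q₋₁=0, q₋₂=1):
  k=0: a=0, p=0, q=1
  k=1: a=3, p=1, q=3
  k=2: a=10, p=10, q=31

10/31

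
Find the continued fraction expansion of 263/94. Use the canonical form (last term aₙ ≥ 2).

263 = 2·94 + 75
94 = 1·75 + 19
75 = 3·19 + 18
19 = 1·18 + 1
18 = 18·1 + 0  (stop)
So 263/94 = [2; 1, 3, 1, 18].

[2; 1, 3, 1, 18]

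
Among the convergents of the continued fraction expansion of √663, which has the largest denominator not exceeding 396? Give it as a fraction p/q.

√663 = [25; 1, 2, 1, 50, …] (period length 4).
Convergents:
  p_0/q_0 = 25/1
  p_1/q_1 = 26/1
  p_2/q_2 = 77/3
  p_3/q_3 = 103/4
  p_4/q_4 = 5227/203
  p_5/q_5 = 5330/207
  p_6/q_6 = 15887/617
q_5 = 207 ≤ 396 < 617 = q_6, so the answer is 5330/207.

5330/207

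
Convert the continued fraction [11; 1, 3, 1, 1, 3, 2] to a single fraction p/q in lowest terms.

Using pₖ = aₖpₖ₋₁ + pₖ₋₂ and qₖ = aₖqₖ₋₁ + qₖ₋₂:
  k=0: a=11, p=11, q=1
  k=1: a=1, p=12, q=1
  k=2: a=3, p=47, q=4
  k=3: a=1, p=59, q=5
  k=4: a=1, p=106, q=9
  k=5: a=3, p=377, q=32
  k=6: a=2, p=860, q=73

860/73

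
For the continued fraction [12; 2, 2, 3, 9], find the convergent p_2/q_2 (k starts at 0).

Using pₖ = aₖpₖ₋₁ + pₖ₋₂, qₖ = aₖqₖ₋₁ + qₖ₋₂ (with p₋₁=1, p₋₂=0, q₋₁=0, q₋₂=1):
  k=0: a=12, p=12, q=1
  k=1: a=2, p=25, q=2
  k=2: a=2, p=62, q=5

62/5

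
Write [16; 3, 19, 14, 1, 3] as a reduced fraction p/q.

56069/3434

Using pₖ = aₖpₖ₋₁ + pₖ₋₂ and qₖ = aₖqₖ₋₁ + qₖ₋₂:
  k=0: a=16, p=16, q=1
  k=1: a=3, p=49, q=3
  k=2: a=19, p=947, q=58
  k=3: a=14, p=13307, q=815
  k=4: a=1, p=14254, q=873
  k=5: a=3, p=56069, q=3434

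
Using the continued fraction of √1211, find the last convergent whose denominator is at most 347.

11971/344

√1211 = [34; 1, 3, 1, 68, …] (period length 4).
Convergents:
  p_0/q_0 = 34/1
  p_1/q_1 = 35/1
  p_2/q_2 = 139/4
  p_3/q_3 = 174/5
  p_4/q_4 = 11971/344
  p_5/q_5 = 12145/349
q_4 = 344 ≤ 347 < 349 = q_5, so the answer is 11971/344.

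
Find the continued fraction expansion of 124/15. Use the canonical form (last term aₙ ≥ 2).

[8; 3, 1, 3]

124 = 8×15 + 4
15 = 3×4 + 3
4 = 1×3 + 1
3 = 3×1 + 0  (stop)
So 124/15 = [8; 3, 1, 3].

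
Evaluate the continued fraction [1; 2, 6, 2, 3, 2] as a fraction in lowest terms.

Fold from the inside: start with 2/1.
  3 + 1/2 = 7/2
  2 + 2/7 = 16/7
  6 + 7/16 = 103/16
  2 + 16/103 = 222/103
  1 + 103/222 = 325/222

325/222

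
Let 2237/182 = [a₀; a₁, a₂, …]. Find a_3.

2237 = 12·182 + 53   →  a_0 = 12
182 = 3·53 + 23   →  a_1 = 3
53 = 2·23 + 7   →  a_2 = 2
23 = 3·7 + 2   →  a_3 = 3

3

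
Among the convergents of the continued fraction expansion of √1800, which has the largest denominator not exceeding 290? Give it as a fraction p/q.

8358/197

√1800 = [42; 2, 2, 1, 8, 1, 2, 2, 84, …] (period length 8).
Convergents:
  p_0/q_0 = 42/1
  p_1/q_1 = 85/2
  p_2/q_2 = 212/5
  p_3/q_3 = 297/7
  p_4/q_4 = 2588/61
  p_5/q_5 = 2885/68
  p_6/q_6 = 8358/197
  p_7/q_7 = 19601/462
q_6 = 197 ≤ 290 < 462 = q_7, so the answer is 8358/197.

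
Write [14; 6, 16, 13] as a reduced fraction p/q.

Fold from the inside: start with 13/1.
  16 + 1/13 = 209/13
  6 + 13/209 = 1267/209
  14 + 209/1267 = 17947/1267

17947/1267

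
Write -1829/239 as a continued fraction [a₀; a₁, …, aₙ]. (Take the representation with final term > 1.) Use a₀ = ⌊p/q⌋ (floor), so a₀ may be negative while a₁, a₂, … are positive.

-1829 = -8*239 + 83
239 = 2*83 + 73
83 = 1*73 + 10
73 = 7*10 + 3
10 = 3*3 + 1
3 = 3*1 + 0  (stop)
So -1829/239 = [-8; 2, 1, 7, 3, 3].

[-8; 2, 1, 7, 3, 3]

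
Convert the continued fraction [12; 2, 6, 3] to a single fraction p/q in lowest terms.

Using pₖ = aₖpₖ₋₁ + pₖ₋₂ and qₖ = aₖqₖ₋₁ + qₖ₋₂:
  k=0: a=12, p=12, q=1
  k=1: a=2, p=25, q=2
  k=2: a=6, p=162, q=13
  k=3: a=3, p=511, q=41

511/41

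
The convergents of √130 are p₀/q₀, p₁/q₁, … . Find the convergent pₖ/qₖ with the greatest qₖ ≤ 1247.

6499/570

√130 = [11; 2, 2, 22, …] (period length 3).
Convergents:
  p_0/q_0 = 11/1
  p_1/q_1 = 23/2
  p_2/q_2 = 57/5
  p_3/q_3 = 1277/112
  p_4/q_4 = 2611/229
  p_5/q_5 = 6499/570
  p_6/q_6 = 145589/12769
q_5 = 570 ≤ 1247 < 12769 = q_6, so the answer is 6499/570.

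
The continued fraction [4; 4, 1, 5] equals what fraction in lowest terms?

Using pₖ = aₖpₖ₋₁ + pₖ₋₂ and qₖ = aₖqₖ₋₁ + qₖ₋₂:
  k=0: a=4, p=4, q=1
  k=1: a=4, p=17, q=4
  k=2: a=1, p=21, q=5
  k=3: a=5, p=122, q=29

122/29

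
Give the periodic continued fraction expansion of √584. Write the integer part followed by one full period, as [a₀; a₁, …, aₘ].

a₀ = ⌊√584⌋ = 24.
With m₀=0, d₀=1 and mₖ₊₁ = dₖaₖ − mₖ, dₖ₊₁ = (n − mₖ₊₁²)/dₖ, aₖ₊₁ = ⌊(a₀+mₖ₊₁)/dₖ₊₁⌋:
  k=1: m=24, d=8, a=6
  k=2: m=24, d=1, a=48
d=1 and a=2a₀=48 at k=2, so the next step gives (m, d) = (24, 8) again — its k=1 value — and the period has length 2.

[24; 6, 48]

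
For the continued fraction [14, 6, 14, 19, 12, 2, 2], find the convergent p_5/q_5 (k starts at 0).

576433/40695

Using pₖ = aₖpₖ₋₁ + pₖ₋₂, qₖ = aₖqₖ₋₁ + qₖ₋₂ (with p₋₁=1, p₋₂=0, q₋₁=0, q₋₂=1):
  k=0: a=14, p=14, q=1
  k=1: a=6, p=85, q=6
  k=2: a=14, p=1204, q=85
  k=3: a=19, p=22961, q=1621
  k=4: a=12, p=276736, q=19537
  k=5: a=2, p=576433, q=40695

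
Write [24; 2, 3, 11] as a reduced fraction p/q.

Using pₖ = aₖpₖ₋₁ + pₖ₋₂ and qₖ = aₖqₖ₋₁ + qₖ₋₂:
  k=0: a=24, p=24, q=1
  k=1: a=2, p=49, q=2
  k=2: a=3, p=171, q=7
  k=3: a=11, p=1930, q=79

1930/79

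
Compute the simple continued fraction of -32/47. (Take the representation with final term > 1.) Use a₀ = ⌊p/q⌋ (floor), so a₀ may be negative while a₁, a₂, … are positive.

[-1; 3, 7, 2]

-32 = -1×47 + 15
47 = 3×15 + 2
15 = 7×2 + 1
2 = 2×1 + 0  (stop)
So -32/47 = [-1; 3, 7, 2].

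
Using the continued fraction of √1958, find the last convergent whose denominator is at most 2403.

62657/1416

√1958 = [44; 4, 88, …] (period length 2).
Convergents:
  p_0/q_0 = 44/1
  p_1/q_1 = 177/4
  p_2/q_2 = 15620/353
  p_3/q_3 = 62657/1416
  p_4/q_4 = 5529436/124961
q_3 = 1416 ≤ 2403 < 124961 = q_4, so the answer is 62657/1416.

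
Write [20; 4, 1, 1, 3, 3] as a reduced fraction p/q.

Using pₖ = aₖpₖ₋₁ + pₖ₋₂ and qₖ = aₖqₖ₋₁ + qₖ₋₂:
  k=0: a=20, p=20, q=1
  k=1: a=4, p=81, q=4
  k=2: a=1, p=101, q=5
  k=3: a=1, p=182, q=9
  k=4: a=3, p=647, q=32
  k=5: a=3, p=2123, q=105

2123/105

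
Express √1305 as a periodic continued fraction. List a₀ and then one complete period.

a₀ = ⌊√1305⌋ = 36.
With m₀=0, d₀=1 and mₖ₊₁ = dₖaₖ − mₖ, dₖ₊₁ = (n − mₖ₊₁²)/dₖ, aₖ₊₁ = ⌊(a₀+mₖ₊₁)/dₖ₊₁⌋:
  k=1: m=36, d=9, a=8
  k=2: m=36, d=1, a=72
d=1 and a=2a₀=72 at k=2, so the next step gives (m, d) = (36, 9) again — its k=1 value — and the period has length 2.

[36; 8, 72]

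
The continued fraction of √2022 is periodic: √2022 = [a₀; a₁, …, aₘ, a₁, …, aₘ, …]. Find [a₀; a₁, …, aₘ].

a₀ = ⌊√2022⌋ = 44.
With m₀=0, d₀=1 and mₖ₊₁ = dₖaₖ − mₖ, dₖ₊₁ = (n − mₖ₊₁²)/dₖ, aₖ₊₁ = ⌊(a₀+mₖ₊₁)/dₖ₊₁⌋:
  k=1: m=44, d=86, a=1
  k=2: m=42, d=3, a=28
  k=3: m=42, d=86, a=1
  k=4: m=44, d=1, a=88
d=1 and a=2a₀=88 at k=4, so the next step gives (m, d) = (44, 86) again — its k=1 value — and the period has length 4.

[44; 1, 28, 1, 88]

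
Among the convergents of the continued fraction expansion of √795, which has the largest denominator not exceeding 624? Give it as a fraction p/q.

6626/235

√795 = [28; 5, 9, 5, 56, …] (period length 4).
Convergents:
  p_0/q_0 = 28/1
  p_1/q_1 = 141/5
  p_2/q_2 = 1297/46
  p_3/q_3 = 6626/235
  p_4/q_4 = 372353/13206
q_3 = 235 ≤ 624 < 13206 = q_4, so the answer is 6626/235.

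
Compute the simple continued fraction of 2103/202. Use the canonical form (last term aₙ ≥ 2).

2103 = 10*202 + 83
202 = 2*83 + 36
83 = 2*36 + 11
36 = 3*11 + 3
11 = 3*3 + 2
3 = 1*2 + 1
2 = 2*1 + 0  (stop)
So 2103/202 = [10; 2, 2, 3, 3, 1, 2].

[10; 2, 2, 3, 3, 1, 2]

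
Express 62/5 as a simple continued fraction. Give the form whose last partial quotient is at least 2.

[12; 2, 2]

62 = 12×5 + 2
5 = 2×2 + 1
2 = 2×1 + 0  (stop)
So 62/5 = [12; 2, 2].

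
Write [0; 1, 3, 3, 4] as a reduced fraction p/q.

Fold from the inside: start with 4/1.
  3 + 1/4 = 13/4
  3 + 4/13 = 43/13
  1 + 13/43 = 56/43
  0 + 43/56 = 43/56

43/56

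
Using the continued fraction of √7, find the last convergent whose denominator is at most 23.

45/17

√7 = [2; 1, 1, 1, 4, …] (period length 4).
Convergents:
  p_0/q_0 = 2/1
  p_1/q_1 = 3/1
  p_2/q_2 = 5/2
  p_3/q_3 = 8/3
  p_4/q_4 = 37/14
  p_5/q_5 = 45/17
  p_6/q_6 = 82/31
q_5 = 17 ≤ 23 < 31 = q_6, so the answer is 45/17.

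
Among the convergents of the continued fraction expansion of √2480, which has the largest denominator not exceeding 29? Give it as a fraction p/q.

249/5

√2480 = [49; 1, 3, 1, 98, …] (period length 4).
Convergents:
  p_0/q_0 = 49/1
  p_1/q_1 = 50/1
  p_2/q_2 = 199/4
  p_3/q_3 = 249/5
  p_4/q_4 = 24601/494
q_3 = 5 ≤ 29 < 494 = q_4, so the answer is 249/5.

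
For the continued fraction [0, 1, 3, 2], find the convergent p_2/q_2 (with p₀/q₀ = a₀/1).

3/4

Using pₖ = aₖpₖ₋₁ + pₖ₋₂, qₖ = aₖqₖ₋₁ + qₖ₋₂ (with p₋₁=1, p₋₂=0, q₋₁=0, q₋₂=1):
  k=0: a=0, p=0, q=1
  k=1: a=1, p=1, q=1
  k=2: a=3, p=3, q=4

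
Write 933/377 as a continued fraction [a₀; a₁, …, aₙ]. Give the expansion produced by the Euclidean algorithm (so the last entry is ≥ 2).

[2; 2, 9, 2, 2, 1, 2]

933 = 2·377 + 179
377 = 2·179 + 19
179 = 9·19 + 8
19 = 2·8 + 3
8 = 2·3 + 2
3 = 1·2 + 1
2 = 2·1 + 0  (stop)
So 933/377 = [2; 2, 9, 2, 2, 1, 2].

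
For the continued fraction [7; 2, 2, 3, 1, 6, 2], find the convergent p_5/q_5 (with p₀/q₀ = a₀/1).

1104/149

Using pₖ = aₖpₖ₋₁ + pₖ₋₂, qₖ = aₖqₖ₋₁ + qₖ₋₂ (with p₋₁=1, p₋₂=0, q₋₁=0, q₋₂=1):
  k=0: a=7, p=7, q=1
  k=1: a=2, p=15, q=2
  k=2: a=2, p=37, q=5
  k=3: a=3, p=126, q=17
  k=4: a=1, p=163, q=22
  k=5: a=6, p=1104, q=149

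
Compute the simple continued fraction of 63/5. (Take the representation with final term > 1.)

[12; 1, 1, 2]

63 = 12×5 + 3
5 = 1×3 + 2
3 = 1×2 + 1
2 = 2×1 + 0  (stop)
So 63/5 = [12; 1, 1, 2].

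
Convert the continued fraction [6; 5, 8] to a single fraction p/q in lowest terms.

254/41

Using pₖ = aₖpₖ₋₁ + pₖ₋₂ and qₖ = aₖqₖ₋₁ + qₖ₋₂:
  k=0: a=6, p=6, q=1
  k=1: a=5, p=31, q=5
  k=2: a=8, p=254, q=41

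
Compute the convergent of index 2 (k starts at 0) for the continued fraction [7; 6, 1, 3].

50/7

Using pₖ = aₖpₖ₋₁ + pₖ₋₂, qₖ = aₖqₖ₋₁ + qₖ₋₂ (with p₋₁=1, p₋₂=0, q₋₁=0, q₋₂=1):
  k=0: a=7, p=7, q=1
  k=1: a=6, p=43, q=6
  k=2: a=1, p=50, q=7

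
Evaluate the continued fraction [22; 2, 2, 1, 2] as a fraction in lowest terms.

426/19

Using pₖ = aₖpₖ₋₁ + pₖ₋₂ and qₖ = aₖqₖ₋₁ + qₖ₋₂:
  k=0: a=22, p=22, q=1
  k=1: a=2, p=45, q=2
  k=2: a=2, p=112, q=5
  k=3: a=1, p=157, q=7
  k=4: a=2, p=426, q=19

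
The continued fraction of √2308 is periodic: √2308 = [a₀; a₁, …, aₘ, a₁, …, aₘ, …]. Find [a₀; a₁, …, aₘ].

a₀ = ⌊√2308⌋ = 48.
With m₀=0, d₀=1 and mₖ₊₁ = dₖaₖ − mₖ, dₖ₊₁ = (n − mₖ₊₁²)/dₖ, aₖ₊₁ = ⌊(a₀+mₖ₊₁)/dₖ₊₁⌋:
  k=1: m=48, d=4, a=24
  k=2: m=48, d=1, a=96
d=1 and a=2a₀=96 at k=2, so the next step gives (m, d) = (48, 4) again — its k=1 value — and the period has length 2.

[48; 24, 96]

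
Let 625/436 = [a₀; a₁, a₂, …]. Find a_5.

6

625 = 1·436 + 189   →  a_0 = 1
436 = 2·189 + 58   →  a_1 = 2
189 = 3·58 + 15   →  a_2 = 3
58 = 3·15 + 13   →  a_3 = 3
15 = 1·13 + 2   →  a_4 = 1
13 = 6·2 + 1   →  a_5 = 6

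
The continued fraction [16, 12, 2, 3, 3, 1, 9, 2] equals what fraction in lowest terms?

123160/7659

Using pₖ = aₖpₖ₋₁ + pₖ₋₂ and qₖ = aₖqₖ₋₁ + qₖ₋₂:
  k=0: a=16, p=16, q=1
  k=1: a=12, p=193, q=12
  k=2: a=2, p=402, q=25
  k=3: a=3, p=1399, q=87
  k=4: a=3, p=4599, q=286
  k=5: a=1, p=5998, q=373
  k=6: a=9, p=58581, q=3643
  k=7: a=2, p=123160, q=7659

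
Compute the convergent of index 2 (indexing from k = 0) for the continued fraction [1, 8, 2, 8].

Using pₖ = aₖpₖ₋₁ + pₖ₋₂, qₖ = aₖqₖ₋₁ + qₖ₋₂ (with p₋₁=1, p₋₂=0, q₋₁=0, q₋₂=1):
  k=0: a=1, p=1, q=1
  k=1: a=8, p=9, q=8
  k=2: a=2, p=19, q=17

19/17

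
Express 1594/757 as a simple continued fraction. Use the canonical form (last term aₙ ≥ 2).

1594 = 2*757 + 80
757 = 9*80 + 37
80 = 2*37 + 6
37 = 6*6 + 1
6 = 6*1 + 0  (stop)
So 1594/757 = [2; 9, 2, 6, 6].

[2; 9, 2, 6, 6]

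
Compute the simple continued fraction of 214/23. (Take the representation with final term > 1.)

[9; 3, 3, 2]

214 = 9×23 + 7
23 = 3×7 + 2
7 = 3×2 + 1
2 = 2×1 + 0  (stop)
So 214/23 = [9; 3, 3, 2].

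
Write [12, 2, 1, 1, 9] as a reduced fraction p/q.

595/48

Using pₖ = aₖpₖ₋₁ + pₖ₋₂ and qₖ = aₖqₖ₋₁ + qₖ₋₂:
  k=0: a=12, p=12, q=1
  k=1: a=2, p=25, q=2
  k=2: a=1, p=37, q=3
  k=3: a=1, p=62, q=5
  k=4: a=9, p=595, q=48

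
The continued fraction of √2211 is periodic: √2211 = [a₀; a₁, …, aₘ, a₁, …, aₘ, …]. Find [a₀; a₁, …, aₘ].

a₀ = ⌊√2211⌋ = 47.

[47; 47, 94]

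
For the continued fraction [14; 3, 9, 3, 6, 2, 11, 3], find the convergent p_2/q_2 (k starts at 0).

Using pₖ = aₖpₖ₋₁ + pₖ₋₂, qₖ = aₖqₖ₋₁ + qₖ₋₂ (with p₋₁=1, p₋₂=0, q₋₁=0, q₋₂=1):
  k=0: a=14, p=14, q=1
  k=1: a=3, p=43, q=3
  k=2: a=9, p=401, q=28

401/28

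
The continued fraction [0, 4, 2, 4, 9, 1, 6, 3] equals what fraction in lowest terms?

Fold from the inside: start with 3/1.
  6 + 1/3 = 19/3
  1 + 3/19 = 22/19
  9 + 19/22 = 217/22
  4 + 22/217 = 890/217
  2 + 217/890 = 1997/890
  4 + 890/1997 = 8878/1997
  0 + 1997/8878 = 1997/8878

1997/8878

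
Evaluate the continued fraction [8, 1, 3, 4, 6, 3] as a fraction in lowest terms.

Fold from the inside: start with 3/1.
  6 + 1/3 = 19/3
  4 + 3/19 = 79/19
  3 + 19/79 = 256/79
  1 + 79/256 = 335/256
  8 + 256/335 = 2936/335

2936/335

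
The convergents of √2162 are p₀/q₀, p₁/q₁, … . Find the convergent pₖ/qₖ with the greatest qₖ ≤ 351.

√2162 = [46; 2, 92, …] (period length 2).
Convergents:
  p_0/q_0 = 46/1
  p_1/q_1 = 93/2
  p_2/q_2 = 8602/185
  p_3/q_3 = 17297/372
q_2 = 185 ≤ 351 < 372 = q_3, so the answer is 8602/185.

8602/185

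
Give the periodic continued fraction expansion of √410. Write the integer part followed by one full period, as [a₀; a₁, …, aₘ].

[20; 4, 40]

a₀ = ⌊√410⌋ = 20.
With m₀=0, d₀=1 and mₖ₊₁ = dₖaₖ − mₖ, dₖ₊₁ = (n − mₖ₊₁²)/dₖ, aₖ₊₁ = ⌊(a₀+mₖ₊₁)/dₖ₊₁⌋:
  k=1: m=20, d=10, a=4
  k=2: m=20, d=1, a=40
d=1 and a=2a₀=40 at k=2, so the next step gives (m, d) = (20, 10) again — its k=1 value — and the period has length 2.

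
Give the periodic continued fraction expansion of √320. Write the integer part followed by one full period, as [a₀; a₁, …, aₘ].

a₀ = ⌊√320⌋ = 17.
With m₀=0, d₀=1 and mₖ₊₁ = dₖaₖ − mₖ, dₖ₊₁ = (n − mₖ₊₁²)/dₖ, aₖ₊₁ = ⌊(a₀+mₖ₊₁)/dₖ₊₁⌋:
  k=1: m=17, d=31, a=1
  k=2: m=14, d=4, a=7
  k=3: m=14, d=31, a=1
  k=4: m=17, d=1, a=34
d=1 and a=2a₀=34 at k=4, so the next step gives (m, d) = (17, 31) again — its k=1 value — and the period has length 4.

[17; 1, 7, 1, 34]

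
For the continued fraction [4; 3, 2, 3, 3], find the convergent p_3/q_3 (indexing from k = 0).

Using pₖ = aₖpₖ₋₁ + pₖ₋₂, qₖ = aₖqₖ₋₁ + qₖ₋₂ (with p₋₁=1, p₋₂=0, q₋₁=0, q₋₂=1):
  k=0: a=4, p=4, q=1
  k=1: a=3, p=13, q=3
  k=2: a=2, p=30, q=7
  k=3: a=3, p=103, q=24

103/24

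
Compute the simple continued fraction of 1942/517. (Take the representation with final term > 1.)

1942 = 3·517 + 391
517 = 1·391 + 126
391 = 3·126 + 13
126 = 9·13 + 9
13 = 1·9 + 4
9 = 2·4 + 1
4 = 4·1 + 0  (stop)
So 1942/517 = [3; 1, 3, 9, 1, 2, 4].

[3; 1, 3, 9, 1, 2, 4]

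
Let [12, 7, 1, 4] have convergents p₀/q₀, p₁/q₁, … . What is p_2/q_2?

97/8

Using pₖ = aₖpₖ₋₁ + pₖ₋₂, qₖ = aₖqₖ₋₁ + qₖ₋₂ (with p₋₁=1, p₋₂=0, q₋₁=0, q₋₂=1):
  k=0: a=12, p=12, q=1
  k=1: a=7, p=85, q=7
  k=2: a=1, p=97, q=8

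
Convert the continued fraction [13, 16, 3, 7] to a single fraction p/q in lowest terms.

4689/359

Fold from the inside: start with 7/1.
  3 + 1/7 = 22/7
  16 + 7/22 = 359/22
  13 + 22/359 = 4689/359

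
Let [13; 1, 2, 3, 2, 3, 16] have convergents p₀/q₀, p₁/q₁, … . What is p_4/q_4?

Using pₖ = aₖpₖ₋₁ + pₖ₋₂, qₖ = aₖqₖ₋₁ + qₖ₋₂ (with p₋₁=1, p₋₂=0, q₋₁=0, q₋₂=1):
  k=0: a=13, p=13, q=1
  k=1: a=1, p=14, q=1
  k=2: a=2, p=41, q=3
  k=3: a=3, p=137, q=10
  k=4: a=2, p=315, q=23

315/23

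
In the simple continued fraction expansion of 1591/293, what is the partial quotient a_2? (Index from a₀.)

1591 = 5·293 + 126   →  a_0 = 5
293 = 2·126 + 41   →  a_1 = 2
126 = 3·41 + 3   →  a_2 = 3

3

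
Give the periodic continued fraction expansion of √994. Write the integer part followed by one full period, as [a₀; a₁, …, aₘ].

a₀ = ⌊√994⌋ = 31.
With m₀=0, d₀=1 and mₖ₊₁ = dₖaₖ − mₖ, dₖ₊₁ = (n − mₖ₊₁²)/dₖ, aₖ₊₁ = ⌊(a₀+mₖ₊₁)/dₖ₊₁⌋:
  k=1: m=31, d=33, a=1
  k=2: m=2, d=30, a=1
  k=3: m=28, d=7, a=8
  k=4: m=28, d=30, a=1
  k=5: m=2, d=33, a=1
  k=6: m=31, d=1, a=62
d=1 and a=2a₀=62 at k=6, so the next step gives (m, d) = (31, 33) again — its k=1 value — and the period has length 6.

[31; 1, 1, 8, 1, 1, 62]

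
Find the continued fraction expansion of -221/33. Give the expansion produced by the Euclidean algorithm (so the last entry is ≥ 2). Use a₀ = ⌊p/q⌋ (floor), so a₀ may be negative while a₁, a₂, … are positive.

-221 = -7·33 + 10
33 = 3·10 + 3
10 = 3·3 + 1
3 = 3·1 + 0  (stop)
So -221/33 = [-7; 3, 3, 3].

[-7; 3, 3, 3]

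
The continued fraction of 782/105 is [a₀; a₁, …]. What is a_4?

782 = 7·105 + 47   →  a_0 = 7
105 = 2·47 + 11   →  a_1 = 2
47 = 4·11 + 3   →  a_2 = 4
11 = 3·3 + 2   →  a_3 = 3
3 = 1·2 + 1   →  a_4 = 1

1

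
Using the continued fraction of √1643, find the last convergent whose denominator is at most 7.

√1643 = [40; 1, 1, 6, 1, 6, 1, 1, 80, …] (period length 8).
Convergents:
  p_0/q_0 = 40/1
  p_1/q_1 = 41/1
  p_2/q_2 = 81/2
  p_3/q_3 = 527/13
q_2 = 2 ≤ 7 < 13 = q_3, so the answer is 81/2.

81/2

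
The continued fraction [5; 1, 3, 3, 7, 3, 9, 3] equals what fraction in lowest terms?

49776/8629

Fold from the inside: start with 3/1.
  9 + 1/3 = 28/3
  3 + 3/28 = 87/28
  7 + 28/87 = 637/87
  3 + 87/637 = 1998/637
  3 + 637/1998 = 6631/1998
  1 + 1998/6631 = 8629/6631
  5 + 6631/8629 = 49776/8629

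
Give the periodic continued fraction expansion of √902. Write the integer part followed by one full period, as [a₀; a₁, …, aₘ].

[30; 30, 60]

a₀ = ⌊√902⌋ = 30.
With m₀=0, d₀=1 and mₖ₊₁ = dₖaₖ − mₖ, dₖ₊₁ = (n − mₖ₊₁²)/dₖ, aₖ₊₁ = ⌊(a₀+mₖ₊₁)/dₖ₊₁⌋:
  k=1: m=30, d=2, a=30
  k=2: m=30, d=1, a=60
d=1 and a=2a₀=60 at k=2, so the next step gives (m, d) = (30, 2) again — its k=1 value — and the period has length 2.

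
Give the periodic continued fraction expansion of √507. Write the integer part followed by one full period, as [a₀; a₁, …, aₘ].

[22; 1, 1, 14, 1, 1, 44]

a₀ = ⌊√507⌋ = 22.
With m₀=0, d₀=1 and mₖ₊₁ = dₖaₖ − mₖ, dₖ₊₁ = (n − mₖ₊₁²)/dₖ, aₖ₊₁ = ⌊(a₀+mₖ₊₁)/dₖ₊₁⌋:
  k=1: m=22, d=23, a=1
  k=2: m=1, d=22, a=1
  k=3: m=21, d=3, a=14
  k=4: m=21, d=22, a=1
  k=5: m=1, d=23, a=1
  k=6: m=22, d=1, a=44
d=1 and a=2a₀=44 at k=6, so the next step gives (m, d) = (22, 23) again — its k=1 value — and the period has length 6.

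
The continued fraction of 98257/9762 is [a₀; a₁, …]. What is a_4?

1

98257 = 10·9762 + 637   →  a_0 = 10
9762 = 15·637 + 207   →  a_1 = 15
637 = 3·207 + 16   →  a_2 = 3
207 = 12·16 + 15   →  a_3 = 12
16 = 1·15 + 1   →  a_4 = 1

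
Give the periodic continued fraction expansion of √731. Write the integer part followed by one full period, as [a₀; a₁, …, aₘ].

[27; 27, 54]

a₀ = ⌊√731⌋ = 27.
With m₀=0, d₀=1 and mₖ₊₁ = dₖaₖ − mₖ, dₖ₊₁ = (n − mₖ₊₁²)/dₖ, aₖ₊₁ = ⌊(a₀+mₖ₊₁)/dₖ₊₁⌋:
  k=1: m=27, d=2, a=27
  k=2: m=27, d=1, a=54
d=1 and a=2a₀=54 at k=2, so the next step gives (m, d) = (27, 2) again — its k=1 value — and the period has length 2.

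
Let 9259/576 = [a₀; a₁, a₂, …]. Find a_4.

1

9259 = 16·576 + 43   →  a_0 = 16
576 = 13·43 + 17   →  a_1 = 13
43 = 2·17 + 9   →  a_2 = 2
17 = 1·9 + 8   →  a_3 = 1
9 = 1·8 + 1   →  a_4 = 1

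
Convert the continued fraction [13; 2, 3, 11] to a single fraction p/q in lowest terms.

Using pₖ = aₖpₖ₋₁ + pₖ₋₂ and qₖ = aₖqₖ₋₁ + qₖ₋₂:
  k=0: a=13, p=13, q=1
  k=1: a=2, p=27, q=2
  k=2: a=3, p=94, q=7
  k=3: a=11, p=1061, q=79

1061/79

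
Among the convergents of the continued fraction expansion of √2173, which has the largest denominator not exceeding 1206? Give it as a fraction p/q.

√2173 = [46; 1, 1, 1, 1, 1, 1, 92, …] (period length 7).
Convergents:
  p_0/q_0 = 46/1
  p_1/q_1 = 47/1
  p_2/q_2 = 93/2
  p_3/q_3 = 140/3
  p_4/q_4 = 233/5
  p_5/q_5 = 373/8
  p_6/q_6 = 606/13
  p_7/q_7 = 56125/1204
  p_8/q_8 = 56731/1217
q_7 = 1204 ≤ 1206 < 1217 = q_8, so the answer is 56125/1204.

56125/1204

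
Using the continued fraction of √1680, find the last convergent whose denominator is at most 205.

√1680 = [40; 1, 80, …] (period length 2).
Convergents:
  p_0/q_0 = 40/1
  p_1/q_1 = 41/1
  p_2/q_2 = 3320/81
  p_3/q_3 = 3361/82
  p_4/q_4 = 272200/6641
q_3 = 82 ≤ 205 < 6641 = q_4, so the answer is 3361/82.

3361/82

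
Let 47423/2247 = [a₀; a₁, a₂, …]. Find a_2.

1

47423 = 21·2247 + 236   →  a_0 = 21
2247 = 9·236 + 123   →  a_1 = 9
236 = 1·123 + 113   →  a_2 = 1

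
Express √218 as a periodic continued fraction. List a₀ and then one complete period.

a₀ = ⌊√218⌋ = 14.
With m₀=0, d₀=1 and mₖ₊₁ = dₖaₖ − mₖ, dₖ₊₁ = (n − mₖ₊₁²)/dₖ, aₖ₊₁ = ⌊(a₀+mₖ₊₁)/dₖ₊₁⌋:
  k=1: m=14, d=22, a=1
  k=2: m=8, d=7, a=3
  k=3: m=13, d=7, a=3
  k=4: m=8, d=22, a=1
  k=5: m=14, d=1, a=28
d=1 and a=2a₀=28 at k=5, so the next step gives (m, d) = (14, 22) again — its k=1 value — and the period has length 5.

[14; 1, 3, 3, 1, 28]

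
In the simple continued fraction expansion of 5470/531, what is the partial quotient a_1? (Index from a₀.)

3

5470 = 10·531 + 160   →  a_0 = 10
531 = 3·160 + 51   →  a_1 = 3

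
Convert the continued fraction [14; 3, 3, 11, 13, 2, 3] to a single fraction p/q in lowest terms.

152905/10692

Fold from the inside: start with 3/1.
  2 + 1/3 = 7/3
  13 + 3/7 = 94/7
  11 + 7/94 = 1041/94
  3 + 94/1041 = 3217/1041
  3 + 1041/3217 = 10692/3217
  14 + 3217/10692 = 152905/10692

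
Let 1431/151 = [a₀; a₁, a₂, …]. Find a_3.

1431 = 9·151 + 72   →  a_0 = 9
151 = 2·72 + 7   →  a_1 = 2
72 = 10·7 + 2   →  a_2 = 10
7 = 3·2 + 1   →  a_3 = 3

3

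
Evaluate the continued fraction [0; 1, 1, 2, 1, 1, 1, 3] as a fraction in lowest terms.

40/69

Using pₖ = aₖpₖ₋₁ + pₖ₋₂ and qₖ = aₖqₖ₋₁ + qₖ₋₂:
  k=0: a=0, p=0, q=1
  k=1: a=1, p=1, q=1
  k=2: a=1, p=1, q=2
  k=3: a=2, p=3, q=5
  k=4: a=1, p=4, q=7
  k=5: a=1, p=7, q=12
  k=6: a=1, p=11, q=19
  k=7: a=3, p=40, q=69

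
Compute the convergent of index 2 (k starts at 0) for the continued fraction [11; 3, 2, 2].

79/7

Using pₖ = aₖpₖ₋₁ + pₖ₋₂, qₖ = aₖqₖ₋₁ + qₖ₋₂ (with p₋₁=1, p₋₂=0, q₋₁=0, q₋₂=1):
  k=0: a=11, p=11, q=1
  k=1: a=3, p=34, q=3
  k=2: a=2, p=79, q=7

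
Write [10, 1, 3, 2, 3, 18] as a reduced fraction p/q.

Using pₖ = aₖpₖ₋₁ + pₖ₋₂ and qₖ = aₖqₖ₋₁ + qₖ₋₂:
  k=0: a=10, p=10, q=1
  k=1: a=1, p=11, q=1
  k=2: a=3, p=43, q=4
  k=3: a=2, p=97, q=9
  k=4: a=3, p=334, q=31
  k=5: a=18, p=6109, q=567

6109/567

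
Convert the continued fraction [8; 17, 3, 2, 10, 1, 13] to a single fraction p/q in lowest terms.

Using pₖ = aₖpₖ₋₁ + pₖ₋₂ and qₖ = aₖqₖ₋₁ + qₖ₋₂:
  k=0: a=8, p=8, q=1
  k=1: a=17, p=137, q=17
  k=2: a=3, p=419, q=52
  k=3: a=2, p=975, q=121
  k=4: a=10, p=10169, q=1262
  k=5: a=1, p=11144, q=1383
  k=6: a=13, p=155041, q=19241

155041/19241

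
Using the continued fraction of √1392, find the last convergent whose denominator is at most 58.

√1392 = [37; 3, 4, 3, 74, …] (period length 4).
Convergents:
  p_0/q_0 = 37/1
  p_1/q_1 = 112/3
  p_2/q_2 = 485/13
  p_3/q_3 = 1567/42
  p_4/q_4 = 116443/3121
q_3 = 42 ≤ 58 < 3121 = q_4, so the answer is 1567/42.

1567/42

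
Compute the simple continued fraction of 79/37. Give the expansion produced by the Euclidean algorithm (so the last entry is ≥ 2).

79 = 2×37 + 5
37 = 7×5 + 2
5 = 2×2 + 1
2 = 2×1 + 0  (stop)
So 79/37 = [2; 7, 2, 2].

[2; 7, 2, 2]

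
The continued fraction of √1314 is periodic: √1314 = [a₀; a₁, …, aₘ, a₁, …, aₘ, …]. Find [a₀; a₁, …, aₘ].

a₀ = ⌊√1314⌋ = 36.
With m₀=0, d₀=1 and mₖ₊₁ = dₖaₖ − mₖ, dₖ₊₁ = (n − mₖ₊₁²)/dₖ, aₖ₊₁ = ⌊(a₀+mₖ₊₁)/dₖ₊₁⌋:
  k=1: m=36, d=18, a=4
  k=2: m=36, d=1, a=72
d=1 and a=2a₀=72 at k=2, so the next step gives (m, d) = (36, 18) again — its k=1 value — and the period has length 2.

[36; 4, 72]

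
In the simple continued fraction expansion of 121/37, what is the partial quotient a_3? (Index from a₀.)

2

121 = 3·37 + 10   →  a_0 = 3
37 = 3·10 + 7   →  a_1 = 3
10 = 1·7 + 3   →  a_2 = 1
7 = 2·3 + 1   →  a_3 = 2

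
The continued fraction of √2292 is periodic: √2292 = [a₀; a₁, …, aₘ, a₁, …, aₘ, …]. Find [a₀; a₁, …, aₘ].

[47; 1, 6, 1, 94]

a₀ = ⌊√2292⌋ = 47.
With m₀=0, d₀=1 and mₖ₊₁ = dₖaₖ − mₖ, dₖ₊₁ = (n − mₖ₊₁²)/dₖ, aₖ₊₁ = ⌊(a₀+mₖ₊₁)/dₖ₊₁⌋:
  k=1: m=47, d=83, a=1
  k=2: m=36, d=12, a=6
  k=3: m=36, d=83, a=1
  k=4: m=47, d=1, a=94
d=1 and a=2a₀=94 at k=4, so the next step gives (m, d) = (47, 83) again — its k=1 value — and the period has length 4.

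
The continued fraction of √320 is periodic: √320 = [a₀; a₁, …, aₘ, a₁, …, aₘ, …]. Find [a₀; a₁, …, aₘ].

[17; 1, 7, 1, 34]

a₀ = ⌊√320⌋ = 17.
With m₀=0, d₀=1 and mₖ₊₁ = dₖaₖ − mₖ, dₖ₊₁ = (n − mₖ₊₁²)/dₖ, aₖ₊₁ = ⌊(a₀+mₖ₊₁)/dₖ₊₁⌋:
  k=1: m=17, d=31, a=1
  k=2: m=14, d=4, a=7
  k=3: m=14, d=31, a=1
  k=4: m=17, d=1, a=34
d=1 and a=2a₀=34 at k=4, so the next step gives (m, d) = (17, 31) again — its k=1 value — and the period has length 4.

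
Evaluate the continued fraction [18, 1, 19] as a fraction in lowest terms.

Fold from the inside: start with 19/1.
  1 + 1/19 = 20/19
  18 + 19/20 = 379/20

379/20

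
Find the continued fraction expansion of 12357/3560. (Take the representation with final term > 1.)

12357 = 3*3560 + 1677
3560 = 2*1677 + 206
1677 = 8*206 + 29
206 = 7*29 + 3
29 = 9*3 + 2
3 = 1*2 + 1
2 = 2*1 + 0  (stop)
So 12357/3560 = [3; 2, 8, 7, 9, 1, 2].

[3; 2, 8, 7, 9, 1, 2]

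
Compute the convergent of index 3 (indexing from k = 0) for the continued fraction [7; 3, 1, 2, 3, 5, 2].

80/11

Using pₖ = aₖpₖ₋₁ + pₖ₋₂, qₖ = aₖqₖ₋₁ + qₖ₋₂ (with p₋₁=1, p₋₂=0, q₋₁=0, q₋₂=1):
  k=0: a=7, p=7, q=1
  k=1: a=3, p=22, q=3
  k=2: a=1, p=29, q=4
  k=3: a=2, p=80, q=11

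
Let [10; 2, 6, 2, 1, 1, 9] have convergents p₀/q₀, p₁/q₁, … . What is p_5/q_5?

Using pₖ = aₖpₖ₋₁ + pₖ₋₂, qₖ = aₖqₖ₋₁ + qₖ₋₂ (with p₋₁=1, p₋₂=0, q₋₁=0, q₋₂=1):
  k=0: a=10, p=10, q=1
  k=1: a=2, p=21, q=2
  k=2: a=6, p=136, q=13
  k=3: a=2, p=293, q=28
  k=4: a=1, p=429, q=41
  k=5: a=1, p=722, q=69

722/69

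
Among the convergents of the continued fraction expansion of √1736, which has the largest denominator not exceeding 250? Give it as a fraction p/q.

√1736 = [41; 1, 1, 1, 82, …] (period length 4).
Convergents:
  p_0/q_0 = 41/1
  p_1/q_1 = 42/1
  p_2/q_2 = 83/2
  p_3/q_3 = 125/3
  p_4/q_4 = 10333/248
  p_5/q_5 = 10458/251
q_4 = 248 ≤ 250 < 251 = q_5, so the answer is 10333/248.

10333/248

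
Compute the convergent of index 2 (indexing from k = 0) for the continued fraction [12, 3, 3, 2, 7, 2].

123/10

Using pₖ = aₖpₖ₋₁ + pₖ₋₂, qₖ = aₖqₖ₋₁ + qₖ₋₂ (with p₋₁=1, p₋₂=0, q₋₁=0, q₋₂=1):
  k=0: a=12, p=12, q=1
  k=1: a=3, p=37, q=3
  k=2: a=3, p=123, q=10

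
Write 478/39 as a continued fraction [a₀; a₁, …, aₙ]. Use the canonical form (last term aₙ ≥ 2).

[12; 3, 1, 9]

478 = 12*39 + 10
39 = 3*10 + 9
10 = 1*9 + 1
9 = 9*1 + 0  (stop)
So 478/39 = [12; 3, 1, 9].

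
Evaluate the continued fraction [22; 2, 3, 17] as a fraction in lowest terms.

2714/121

Using pₖ = aₖpₖ₋₁ + pₖ₋₂ and qₖ = aₖqₖ₋₁ + qₖ₋₂:
  k=0: a=22, p=22, q=1
  k=1: a=2, p=45, q=2
  k=2: a=3, p=157, q=7
  k=3: a=17, p=2714, q=121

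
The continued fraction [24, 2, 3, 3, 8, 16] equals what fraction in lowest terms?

75234/3079

Fold from the inside: start with 16/1.
  8 + 1/16 = 129/16
  3 + 16/129 = 403/129
  3 + 129/403 = 1338/403
  2 + 403/1338 = 3079/1338
  24 + 1338/3079 = 75234/3079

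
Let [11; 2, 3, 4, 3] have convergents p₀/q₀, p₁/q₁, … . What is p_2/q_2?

80/7

Using pₖ = aₖpₖ₋₁ + pₖ₋₂, qₖ = aₖqₖ₋₁ + qₖ₋₂ (with p₋₁=1, p₋₂=0, q₋₁=0, q₋₂=1):
  k=0: a=11, p=11, q=1
  k=1: a=2, p=23, q=2
  k=2: a=3, p=80, q=7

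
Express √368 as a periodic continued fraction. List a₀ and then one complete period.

[19; 5, 2, 5, 38]

a₀ = ⌊√368⌋ = 19.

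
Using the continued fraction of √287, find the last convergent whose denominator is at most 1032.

√287 = [16; 1, 15, 1, 32, …] (period length 4).
Convergents:
  p_0/q_0 = 16/1
  p_1/q_1 = 17/1
  p_2/q_2 = 271/16
  p_3/q_3 = 288/17
  p_4/q_4 = 9487/560
  p_5/q_5 = 9775/577
  p_6/q_6 = 156112/9215
q_5 = 577 ≤ 1032 < 9215 = q_6, so the answer is 9775/577.

9775/577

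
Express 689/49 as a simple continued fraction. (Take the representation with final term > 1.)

689 = 14*49 + 3
49 = 16*3 + 1
3 = 3*1 + 0  (stop)
So 689/49 = [14; 16, 3].

[14; 16, 3]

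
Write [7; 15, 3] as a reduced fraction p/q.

Using pₖ = aₖpₖ₋₁ + pₖ₋₂ and qₖ = aₖqₖ₋₁ + qₖ₋₂:
  k=0: a=7, p=7, q=1
  k=1: a=15, p=106, q=15
  k=2: a=3, p=325, q=46

325/46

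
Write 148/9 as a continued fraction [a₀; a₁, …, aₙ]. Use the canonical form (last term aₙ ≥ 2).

[16; 2, 4]

148 = 16·9 + 4
9 = 2·4 + 1
4 = 4·1 + 0  (stop)
So 148/9 = [16; 2, 4].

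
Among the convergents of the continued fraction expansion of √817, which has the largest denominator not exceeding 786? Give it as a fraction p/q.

√817 = [28; 1, 1, 2, 1, 1, 56, …] (period length 6).
Convergents:
  p_0/q_0 = 28/1
  p_1/q_1 = 29/1
  p_2/q_2 = 57/2
  p_3/q_3 = 143/5
  p_4/q_4 = 200/7
  p_5/q_5 = 343/12
  p_6/q_6 = 19408/679
  p_7/q_7 = 19751/691
  p_8/q_8 = 39159/1370
q_7 = 691 ≤ 786 < 1370 = q_8, so the answer is 19751/691.

19751/691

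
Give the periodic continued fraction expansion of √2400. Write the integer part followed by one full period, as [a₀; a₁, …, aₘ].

a₀ = ⌊√2400⌋ = 48.
With m₀=0, d₀=1 and mₖ₊₁ = dₖaₖ − mₖ, dₖ₊₁ = (n − mₖ₊₁²)/dₖ, aₖ₊₁ = ⌊(a₀+mₖ₊₁)/dₖ₊₁⌋:
  k=1: m=48, d=96, a=1
  k=2: m=48, d=1, a=96
d=1 and a=2a₀=96 at k=2, so the next step gives (m, d) = (48, 96) again — its k=1 value — and the period has length 2.

[48; 1, 96]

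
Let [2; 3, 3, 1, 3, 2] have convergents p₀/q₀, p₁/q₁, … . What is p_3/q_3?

Using pₖ = aₖpₖ₋₁ + pₖ₋₂, qₖ = aₖqₖ₋₁ + qₖ₋₂ (with p₋₁=1, p₋₂=0, q₋₁=0, q₋₂=1):
  k=0: a=2, p=2, q=1
  k=1: a=3, p=7, q=3
  k=2: a=3, p=23, q=10
  k=3: a=1, p=30, q=13

30/13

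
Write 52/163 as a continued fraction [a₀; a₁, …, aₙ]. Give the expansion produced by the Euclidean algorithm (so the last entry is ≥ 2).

52 = 0×163 + 52
163 = 3×52 + 7
52 = 7×7 + 3
7 = 2×3 + 1
3 = 3×1 + 0  (stop)
So 52/163 = [0; 3, 7, 2, 3].

[0; 3, 7, 2, 3]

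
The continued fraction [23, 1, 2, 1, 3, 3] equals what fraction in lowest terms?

1163/49

Using pₖ = aₖpₖ₋₁ + pₖ₋₂ and qₖ = aₖqₖ₋₁ + qₖ₋₂:
  k=0: a=23, p=23, q=1
  k=1: a=1, p=24, q=1
  k=2: a=2, p=71, q=3
  k=3: a=1, p=95, q=4
  k=4: a=3, p=356, q=15
  k=5: a=3, p=1163, q=49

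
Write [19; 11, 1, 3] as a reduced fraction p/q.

897/47

Fold from the inside: start with 3/1.
  1 + 1/3 = 4/3
  11 + 3/4 = 47/4
  19 + 4/47 = 897/47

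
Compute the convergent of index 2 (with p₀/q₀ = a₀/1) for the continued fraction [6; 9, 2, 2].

116/19

Using pₖ = aₖpₖ₋₁ + pₖ₋₂, qₖ = aₖqₖ₋₁ + qₖ₋₂ (with p₋₁=1, p₋₂=0, q₋₁=0, q₋₂=1):
  k=0: a=6, p=6, q=1
  k=1: a=9, p=55, q=9
  k=2: a=2, p=116, q=19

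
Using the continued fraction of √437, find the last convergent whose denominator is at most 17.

√437 = [20; 1, 9, 2, 9, 1, 40, …] (period length 6).
Convergents:
  p_0/q_0 = 20/1
  p_1/q_1 = 21/1
  p_2/q_2 = 209/10
  p_3/q_3 = 439/21
q_2 = 10 ≤ 17 < 21 = q_3, so the answer is 209/10.

209/10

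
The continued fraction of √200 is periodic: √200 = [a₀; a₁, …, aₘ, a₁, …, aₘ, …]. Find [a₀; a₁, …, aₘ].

a₀ = ⌊√200⌋ = 14.
With m₀=0, d₀=1 and mₖ₊₁ = dₖaₖ − mₖ, dₖ₊₁ = (n − mₖ₊₁²)/dₖ, aₖ₊₁ = ⌊(a₀+mₖ₊₁)/dₖ₊₁⌋:
  k=1: m=14, d=4, a=7
  k=2: m=14, d=1, a=28
d=1 and a=2a₀=28 at k=2, so the next step gives (m, d) = (14, 4) again — its k=1 value — and the period has length 2.

[14; 7, 28]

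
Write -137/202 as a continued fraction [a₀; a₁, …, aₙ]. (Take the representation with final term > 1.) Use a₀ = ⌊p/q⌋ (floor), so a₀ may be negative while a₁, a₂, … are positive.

-137 = -1*202 + 65
202 = 3*65 + 7
65 = 9*7 + 2
7 = 3*2 + 1
2 = 2*1 + 0  (stop)
So -137/202 = [-1; 3, 9, 3, 2].

[-1; 3, 9, 3, 2]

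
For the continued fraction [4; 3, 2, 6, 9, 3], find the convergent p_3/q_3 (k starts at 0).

Using pₖ = aₖpₖ₋₁ + pₖ₋₂, qₖ = aₖqₖ₋₁ + qₖ₋₂ (with p₋₁=1, p₋₂=0, q₋₁=0, q₋₂=1):
  k=0: a=4, p=4, q=1
  k=1: a=3, p=13, q=3
  k=2: a=2, p=30, q=7
  k=3: a=6, p=193, q=45

193/45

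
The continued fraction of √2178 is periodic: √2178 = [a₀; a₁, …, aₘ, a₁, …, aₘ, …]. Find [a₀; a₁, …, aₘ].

a₀ = ⌊√2178⌋ = 46.
With m₀=0, d₀=1 and mₖ₊₁ = dₖaₖ − mₖ, dₖ₊₁ = (n − mₖ₊₁²)/dₖ, aₖ₊₁ = ⌊(a₀+mₖ₊₁)/dₖ₊₁⌋:
  k=1: m=46, d=62, a=1
  k=2: m=16, d=31, a=2
  k=3: m=46, d=2, a=46
  k=4: m=46, d=31, a=2
  k=5: m=16, d=62, a=1
  k=6: m=46, d=1, a=92
d=1 and a=2a₀=92 at k=6, so the next step gives (m, d) = (46, 62) again — its k=1 value — and the period has length 6.

[46; 1, 2, 46, 2, 1, 92]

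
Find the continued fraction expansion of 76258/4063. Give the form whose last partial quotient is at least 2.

76258 = 18×4063 + 3124
4063 = 1×3124 + 939
3124 = 3×939 + 307
939 = 3×307 + 18
307 = 17×18 + 1
18 = 18×1 + 0  (stop)
So 76258/4063 = [18; 1, 3, 3, 17, 18].

[18; 1, 3, 3, 17, 18]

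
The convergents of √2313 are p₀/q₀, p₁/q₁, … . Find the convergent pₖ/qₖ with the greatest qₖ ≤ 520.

√2313 = [48; 10, 1, 2, 10, 2, 1, 10, 96, …] (period length 8).
Convergents:
  p_0/q_0 = 48/1
  p_1/q_1 = 481/10
  p_2/q_2 = 529/11
  p_3/q_3 = 1539/32
  p_4/q_4 = 15919/331
  p_5/q_5 = 33377/694
q_4 = 331 ≤ 520 < 694 = q_5, so the answer is 15919/331.

15919/331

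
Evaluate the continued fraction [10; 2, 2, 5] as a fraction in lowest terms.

Fold from the inside: start with 5/1.
  2 + 1/5 = 11/5
  2 + 5/11 = 27/11
  10 + 11/27 = 281/27

281/27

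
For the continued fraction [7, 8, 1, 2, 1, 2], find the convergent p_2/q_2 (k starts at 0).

Using pₖ = aₖpₖ₋₁ + pₖ₋₂, qₖ = aₖqₖ₋₁ + qₖ₋₂ (with p₋₁=1, p₋₂=0, q₋₁=0, q₋₂=1):
  k=0: a=7, p=7, q=1
  k=1: a=8, p=57, q=8
  k=2: a=1, p=64, q=9

64/9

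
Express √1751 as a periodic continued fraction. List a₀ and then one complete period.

[41; 1, 5, 2, 4, 2, 5, 1, 82]

a₀ = ⌊√1751⌋ = 41.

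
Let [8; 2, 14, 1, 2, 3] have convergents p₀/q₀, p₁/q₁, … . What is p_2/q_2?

246/29

Using pₖ = aₖpₖ₋₁ + pₖ₋₂, qₖ = aₖqₖ₋₁ + qₖ₋₂ (with p₋₁=1, p₋₂=0, q₋₁=0, q₋₂=1):
  k=0: a=8, p=8, q=1
  k=1: a=2, p=17, q=2
  k=2: a=14, p=246, q=29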